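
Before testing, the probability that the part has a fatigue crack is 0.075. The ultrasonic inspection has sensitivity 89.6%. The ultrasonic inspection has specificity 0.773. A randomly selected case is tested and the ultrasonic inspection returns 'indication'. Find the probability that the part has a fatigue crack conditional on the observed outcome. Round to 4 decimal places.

P(H | E) ≈ 0.2424

Let H be the event that the part has a fatigue crack. P(H) = 0.075, so P(¬H) = 0.925. With E the 'indication' result, P(E|H) = 0.896 and P(E|¬H) = 0.227.
P(E) = 0.896·0.075 + 0.227·0.925 = 0.067200 + 0.20998 = 0.27718.
By Bayes' theorem, P(H|E) = 0.067200 / 0.27718 = 0.2424.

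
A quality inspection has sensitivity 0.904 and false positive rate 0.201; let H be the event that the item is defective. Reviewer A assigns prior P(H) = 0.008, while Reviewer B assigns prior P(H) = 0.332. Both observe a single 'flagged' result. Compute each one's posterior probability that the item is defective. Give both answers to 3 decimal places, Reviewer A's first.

Reviewer A: 0.035; Reviewer B: 0.691

P('+'|H) = 0.904, P('+'|¬H) = 0.201.
Reviewer A: numerator 0.904·0.008 = 0.0072320; evidence = 0.0072320+0.201·0.992 = 0.20662; posterior = 0.035.
Reviewer B: numerator 0.904·0.332 = 0.30013; evidence = 0.30013+0.201·0.668 = 0.43440; posterior = 0.691.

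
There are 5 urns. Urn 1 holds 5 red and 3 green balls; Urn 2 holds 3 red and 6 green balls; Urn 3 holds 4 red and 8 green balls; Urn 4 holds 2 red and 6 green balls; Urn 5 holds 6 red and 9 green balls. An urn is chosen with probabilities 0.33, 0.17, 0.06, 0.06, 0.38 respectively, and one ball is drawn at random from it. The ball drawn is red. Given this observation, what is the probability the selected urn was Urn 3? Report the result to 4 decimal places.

P(red|Urn 1) = 0.625; P(red|Urn 2) = 0.3333; P(red|Urn 3) = 0.3333; P(red|Urn 4) = 0.25; P(red|Urn 5) = 0.4.
Prior × likelihood for each source: 0.33·0.625=0.2063, 0.17·0.3333=0.05667, 0.06·0.3333=0.02000, 0.06·0.25=0.01500, 0.38·0.4=0.1520. Summing gives P(red) = 0.44992.
P(Urn 3 | red) = 0.02000 / 0.44992 = 0.0445.

Posterior probability ≈ 0.0445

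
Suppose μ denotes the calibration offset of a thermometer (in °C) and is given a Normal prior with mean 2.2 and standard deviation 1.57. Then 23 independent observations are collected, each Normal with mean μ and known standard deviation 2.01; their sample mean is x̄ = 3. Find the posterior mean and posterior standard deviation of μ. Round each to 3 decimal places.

With known σ, the Normal prior is conjugate. Weight on the data is w = (n/σ²)/(n/σ² + 1/τ₀²) = 5.69293/(5.69293+0.405696) = 0.93348.
Posterior mean = w·x̄ + (1−w)·μ₀ = 0.93348·3 + 0.066523·2.2 = 2.947. Posterior variance = 1/(5.69293+0.405696) = 0.163971, so SD = 0.405.

Posterior mean ≈ 2.947; posterior SD ≈ 0.405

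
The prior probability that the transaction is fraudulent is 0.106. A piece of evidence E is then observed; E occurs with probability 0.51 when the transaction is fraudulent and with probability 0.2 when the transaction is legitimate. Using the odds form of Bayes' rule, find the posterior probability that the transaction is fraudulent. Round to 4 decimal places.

Prior odds = 0.106/(1−0.106) = 0.11857.
Likelihood ratio for E = 0.51/0.2 = 2.5500.
Posterior odds = prior odds × LR = 0.30235.
Posterior probability = odds/(1+odds) = 0.30235/1.3023 = 0.2322.

Posterior probability ≈ 0.2322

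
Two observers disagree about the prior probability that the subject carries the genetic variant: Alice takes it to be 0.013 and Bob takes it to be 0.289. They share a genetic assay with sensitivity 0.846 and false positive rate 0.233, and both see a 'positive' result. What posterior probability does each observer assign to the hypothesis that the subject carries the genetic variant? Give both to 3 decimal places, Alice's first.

Alice: 0.046; Bob: 0.596

P('+'|H) = 0.846, P('+'|¬H) = 0.233.
Alice: numerator 0.846·0.013 = 0.010998; evidence = 0.010998+0.233·0.987 = 0.24097; posterior = 0.046.
Bob: numerator 0.846·0.289 = 0.24449; evidence = 0.24449+0.233·0.711 = 0.41016; posterior = 0.596.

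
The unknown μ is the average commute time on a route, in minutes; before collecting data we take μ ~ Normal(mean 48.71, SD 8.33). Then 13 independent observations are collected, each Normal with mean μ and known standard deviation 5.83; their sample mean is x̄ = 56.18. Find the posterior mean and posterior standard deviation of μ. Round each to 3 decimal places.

Posterior mean ≈ 55.909; posterior SD ≈ 1.587

Prior precision 1/τ₀² = 1/8.33² = 0.0144115; data precision n/σ² = 13/5.83² = 0.382478.
Posterior precision = 0.0144115 + 0.382478 = 0.396889, giving posterior SD = 1/√0.396889 = 1.587.
Posterior mean = (0.0144115·48.71 + 0.382478·56.18) / 0.396889 = 55.909.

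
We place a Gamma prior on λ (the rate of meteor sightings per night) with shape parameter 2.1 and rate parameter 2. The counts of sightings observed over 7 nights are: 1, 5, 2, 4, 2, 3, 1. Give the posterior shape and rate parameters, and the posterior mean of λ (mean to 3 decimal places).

The Poisson likelihood adds the total count to the shape and the number of exposure periods to the rate. Here ∑xᵢ = 18 and n = 7, so shape 2.1→20.1 and rate 2→9.
E[λ | data] = 20.1/9 = 2.233.

Posterior: Gamma(shape=20.1, rate=9); mean ≈ 2.233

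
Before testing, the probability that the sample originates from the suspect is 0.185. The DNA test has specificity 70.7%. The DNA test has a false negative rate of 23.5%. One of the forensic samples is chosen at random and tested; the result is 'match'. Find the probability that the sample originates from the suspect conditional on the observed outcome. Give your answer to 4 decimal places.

Let H be the event that the sample originates from the suspect. P(H) = 0.185, so P(¬H) = 0.815. With E the 'match' result, P(E|H) = 0.765 and P(E|¬H) = 0.293.
P(E) = 0.765·0.185 + 0.293·0.815 = 0.14153 + 0.23879 = 0.38032.
By Bayes' theorem, P(H|E) = 0.14153 / 0.38032 = 0.3721.

P(H | E) ≈ 0.3721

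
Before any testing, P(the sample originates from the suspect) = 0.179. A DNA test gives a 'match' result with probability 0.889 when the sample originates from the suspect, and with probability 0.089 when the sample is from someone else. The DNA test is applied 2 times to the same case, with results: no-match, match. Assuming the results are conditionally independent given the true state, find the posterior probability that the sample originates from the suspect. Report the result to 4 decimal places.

Posterior P(H) ≈ 0.2097

Let H be the event that the sample originates from the suspect; start with P(H) = 0.179. P('match'|H) = 0.889, P('match'|¬H) = 0.089.
Update on result 1 ('no-match'): P(H) ← 0.111·0.1790 / (0.111·0.1790 + 0.911·0.8210) = 0.019869/0.76780 = 0.0259.
Update on result 2 ('match'): P(H) ← 0.889·0.0259 / (0.889·0.0259 + 0.089·0.9741) = 0.023005/0.10970 = 0.2097.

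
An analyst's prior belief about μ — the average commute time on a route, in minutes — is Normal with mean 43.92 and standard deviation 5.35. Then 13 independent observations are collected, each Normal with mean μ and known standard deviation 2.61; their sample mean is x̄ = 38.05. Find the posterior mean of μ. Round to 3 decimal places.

Posterior mean ≈ 38.156

Prior precision 1/τ₀² = 1/5.35² = 0.0349375; data precision n/σ² = 13/2.61² = 1.90837.
Posterior precision = 0.0349375 + 1.90837 = 1.94331.
Posterior mean = (0.0349375·43.92 + 1.90837·38.05) / 1.94331 = 38.156.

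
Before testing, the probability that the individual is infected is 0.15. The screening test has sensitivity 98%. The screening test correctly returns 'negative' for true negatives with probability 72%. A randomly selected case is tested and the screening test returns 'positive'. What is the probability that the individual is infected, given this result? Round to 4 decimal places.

Write H for 'the individual is infected'. Prior odds H:¬H = 0.15/0.85 = 0.17647. For the 'positive' outcome, the likelihood ratio is 0.98/0.28 = 3.5000.
Posterior odds = 0.17647 × 3.5000 = 0.61765, so P(H|E) = 0.61765/(1+0.61765) = 0.3818.

P(H | E) ≈ 0.3818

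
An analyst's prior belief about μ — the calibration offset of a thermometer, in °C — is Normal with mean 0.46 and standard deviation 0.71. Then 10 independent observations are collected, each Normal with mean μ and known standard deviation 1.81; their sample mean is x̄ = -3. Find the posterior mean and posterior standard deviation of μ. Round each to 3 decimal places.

Posterior mean ≈ -1.637; posterior SD ≈ 0.446

With known σ, the Normal prior is conjugate. Weight on the data is w = (n/σ²)/(n/σ² + 1/τ₀²) = 3.05241/(3.05241+1.98373) = 0.60610.
Posterior mean = w·x̄ + (1−w)·μ₀ = 0.60610·-3 + 0.39390·0.46 = -1.637. Posterior variance = 1/(3.05241+1.98373) = 0.198565, so SD = 0.446.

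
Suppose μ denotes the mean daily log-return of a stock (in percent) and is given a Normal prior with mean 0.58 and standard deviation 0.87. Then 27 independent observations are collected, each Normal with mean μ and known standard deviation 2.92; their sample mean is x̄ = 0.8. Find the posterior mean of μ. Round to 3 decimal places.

With known σ, the Normal prior is conjugate. Weight on the data is w = (n/σ²)/(n/σ² + 1/τ₀²) = 3.16664/(3.16664+1.32118) = 0.70561.
Posterior mean = w·x̄ + (1−w)·μ₀ = 0.70561·0.8 + 0.29439·0.58 = 0.735.

Posterior mean ≈ 0.735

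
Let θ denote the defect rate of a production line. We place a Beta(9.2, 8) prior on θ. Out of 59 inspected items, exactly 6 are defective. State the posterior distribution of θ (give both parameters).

Posterior: Beta(15.2, 61)

The binomial likelihood is conjugate to the Beta prior: with 6 successes and 53 failures, the posterior is Beta(9.2+6, 8+53) = Beta(15.2, 61).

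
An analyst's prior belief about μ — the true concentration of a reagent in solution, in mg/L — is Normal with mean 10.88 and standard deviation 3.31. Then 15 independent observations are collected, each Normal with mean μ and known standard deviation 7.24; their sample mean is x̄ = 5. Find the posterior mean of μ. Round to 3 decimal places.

With known σ, the Normal prior is conjugate. Weight on the data is w = (n/σ²)/(n/σ² + 1/τ₀²) = 0.286163/(0.286163+0.0912734) = 0.75818.
Posterior mean = w·x̄ + (1−w)·μ₀ = 0.75818·5 + 0.24182·10.88 = 6.422.

Posterior mean ≈ 6.422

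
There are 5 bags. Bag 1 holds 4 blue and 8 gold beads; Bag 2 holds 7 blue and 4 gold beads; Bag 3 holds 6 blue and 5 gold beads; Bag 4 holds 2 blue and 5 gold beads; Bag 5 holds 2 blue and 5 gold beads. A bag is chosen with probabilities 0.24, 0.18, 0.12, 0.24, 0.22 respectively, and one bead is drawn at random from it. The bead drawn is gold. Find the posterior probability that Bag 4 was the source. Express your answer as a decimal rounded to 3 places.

Tabulate prior·likelihood by source: [1] prior 0.24, lik 0.6667, product 0.1600; [2] prior 0.18, lik 0.3636, product 0.06545; [3] prior 0.12, lik 0.4545, product 0.05455; [4] prior 0.24, lik 0.7143, product 0.1714; [5] prior 0.22, lik 0.7143, product 0.1571.
Normalizing constant = 0.60857; the posterior for Bag 4 is its product over the sum, 0.1714/0.60857 = 0.282.

Posterior probability ≈ 0.282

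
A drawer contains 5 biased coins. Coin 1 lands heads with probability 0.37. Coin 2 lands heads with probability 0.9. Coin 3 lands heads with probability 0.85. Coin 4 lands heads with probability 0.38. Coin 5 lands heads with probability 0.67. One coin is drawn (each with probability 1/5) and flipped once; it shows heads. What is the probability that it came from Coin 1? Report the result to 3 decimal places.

Posterior probability ≈ 0.117

P(heads|C1) = 0.37; P(heads|C2) = 0.9; P(heads|C3) = 0.85; P(heads|C4) = 0.38; P(heads|C5) = 0.67.
Prior × likelihood for each source: 0.2·0.37=0.07400, 0.2·0.9=0.1800, 0.2·0.85=0.1700, 0.2·0.38=0.07600, 0.2·0.67=0.1340. Summing gives P(heads) = 0.63400.
P(Coin 1 | heads) = 0.07400 / 0.63400 = 0.117.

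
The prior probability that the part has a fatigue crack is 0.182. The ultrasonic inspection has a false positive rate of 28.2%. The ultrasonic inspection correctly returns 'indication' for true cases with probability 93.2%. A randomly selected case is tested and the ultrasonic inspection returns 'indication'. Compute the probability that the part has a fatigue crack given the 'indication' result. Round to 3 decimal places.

Let H be the event that the part has a fatigue crack. P(H) = 0.182, so P(¬H) = 0.818. With E the 'indication' result, P(E|H) = 0.932 and P(E|¬H) = 0.282.
P(E) = 0.932·0.182 + 0.282·0.818 = 0.16962 + 0.23068 = 0.40030.
By Bayes' theorem, P(H|E) = 0.16962 / 0.40030 = 0.424.

P(H | E) ≈ 0.424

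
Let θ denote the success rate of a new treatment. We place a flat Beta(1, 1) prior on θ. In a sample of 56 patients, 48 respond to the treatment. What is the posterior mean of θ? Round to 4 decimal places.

Posterior mean ≈ 0.8448

Observing 48 successes and 8 failures updates Beta(1, 1) by adding the success and failure counts to the two shape parameters: α = 1+48 = 49, β = 1+8 = 9.
E[θ | data] = 49/(49+9) = 0.8448.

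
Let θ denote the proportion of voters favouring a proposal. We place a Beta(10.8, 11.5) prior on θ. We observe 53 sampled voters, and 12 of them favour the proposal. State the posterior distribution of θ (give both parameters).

Posterior: Beta(22.8, 52.5)

The binomial likelihood is conjugate to the Beta prior: with 12 successes and 41 failures, the posterior is Beta(10.8+12, 11.5+41) = Beta(22.8, 52.5).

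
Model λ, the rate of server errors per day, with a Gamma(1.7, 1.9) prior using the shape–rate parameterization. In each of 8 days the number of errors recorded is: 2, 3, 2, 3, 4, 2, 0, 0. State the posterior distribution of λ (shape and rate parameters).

The Poisson likelihood adds the total count to the shape and the number of exposure periods to the rate. Here ∑xᵢ = 16 and n = 8, so shape 1.7→17.7 and rate 1.9→9.9.

Posterior: Gamma(shape=17.7, rate=9.9)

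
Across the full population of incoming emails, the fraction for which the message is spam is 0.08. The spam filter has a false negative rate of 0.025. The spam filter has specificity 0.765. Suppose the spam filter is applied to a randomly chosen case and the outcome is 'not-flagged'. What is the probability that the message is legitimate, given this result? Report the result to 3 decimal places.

Let H be the event that the message is spam. P(H) = 0.08, so P(¬H) = 0.92. With E the 'not-flagged' result, P(E|H) = 0.025 and P(E|¬H) = 0.765.
P(E) = 0.025·0.08 + 0.765·0.92 = 0.0020000 + 0.70380 = 0.70580.
By Bayes' theorem, P(H|E) = 0.0020000 / 0.70580 = 0.003. Hence P(¬H|E) = 1 − 0.003 = 0.997.

P(¬H | E) ≈ 0.997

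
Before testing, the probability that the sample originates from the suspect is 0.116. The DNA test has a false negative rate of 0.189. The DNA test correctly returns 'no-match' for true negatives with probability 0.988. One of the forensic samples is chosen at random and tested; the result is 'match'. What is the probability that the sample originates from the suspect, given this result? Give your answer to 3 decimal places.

P(H | E) ≈ 0.899

Let H be the event that the sample originates from the suspect. P(H) = 0.116, so P(¬H) = 0.884. With E the 'match' result, P(E|H) = 0.811 and P(E|¬H) = 0.012.
P(E) = 0.811·0.116 + 0.012·0.884 = 0.094076 + 0.010608 = 0.10468.
By Bayes' theorem, P(H|E) = 0.094076 / 0.10468 = 0.899.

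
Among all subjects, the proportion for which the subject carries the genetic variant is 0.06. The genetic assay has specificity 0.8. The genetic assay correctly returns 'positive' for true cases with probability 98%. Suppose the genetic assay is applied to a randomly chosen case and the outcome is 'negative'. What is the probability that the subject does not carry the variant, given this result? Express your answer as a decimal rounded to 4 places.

Write H for 'the subject carries the genetic variant'. Prior odds H:¬H = 0.06/0.94 = 0.063830. For the 'negative' outcome, the likelihood ratio is 0.02/0.8 = 0.025000.
Posterior odds = 0.063830 × 0.025000 = 0.0015957, so P(H|E) = 0.0015957/(1+0.0015957) = 0.0016. Then P(¬H|E) = 1 − 0.0016 = 0.9984.

P(¬H | E) ≈ 0.9984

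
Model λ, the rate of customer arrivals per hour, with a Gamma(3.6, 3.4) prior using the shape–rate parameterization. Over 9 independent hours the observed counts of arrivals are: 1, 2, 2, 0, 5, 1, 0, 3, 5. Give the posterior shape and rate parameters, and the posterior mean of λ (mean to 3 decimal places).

The Poisson likelihood adds the total count to the shape and the number of exposure periods to the rate. Here ∑xᵢ = 19 and n = 9, so shape 3.6→22.6 and rate 3.4→12.4.
Posterior mean = shape/rate = 22.6/12.4 = 1.823.

Posterior: Gamma(shape=22.6, rate=12.4); mean ≈ 1.823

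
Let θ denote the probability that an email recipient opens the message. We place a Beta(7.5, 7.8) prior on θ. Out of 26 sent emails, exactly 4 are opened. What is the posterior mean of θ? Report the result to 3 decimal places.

The binomial likelihood is conjugate to the Beta prior: with 4 successes and 22 failures, the posterior is Beta(7.5+4, 7.8+22) = Beta(11.5, 29.8).
Posterior mean = α/(α+β) = 11.5/41.3 = 0.278.

Posterior mean ≈ 0.278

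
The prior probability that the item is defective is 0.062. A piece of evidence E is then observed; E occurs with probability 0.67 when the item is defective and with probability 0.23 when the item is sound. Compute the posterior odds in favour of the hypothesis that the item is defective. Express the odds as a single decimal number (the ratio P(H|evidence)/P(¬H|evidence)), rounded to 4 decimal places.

Prior odds = 0.062/(1−0.062) = 0.066098.
Likelihood ratio for E = 0.67/0.23 = 2.9130.
Posterior odds = prior odds × LR = 0.19255.

Posterior odds ≈ 0.1925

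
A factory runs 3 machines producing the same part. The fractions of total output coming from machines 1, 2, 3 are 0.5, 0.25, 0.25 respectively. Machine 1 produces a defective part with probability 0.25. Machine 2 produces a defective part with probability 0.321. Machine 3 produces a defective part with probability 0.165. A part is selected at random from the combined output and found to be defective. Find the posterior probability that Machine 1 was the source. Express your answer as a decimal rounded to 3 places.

Posterior probability ≈ 0.507

P(defective|M1) = 0.25; P(defective|M2) = 0.321; P(defective|M3) = 0.165.
Prior × likelihood for each source: 0.5·0.25=0.1250, 0.25·0.321=0.08025, 0.25·0.165=0.04125. Summing gives P(defective) = 0.24650.
P(Machine 1 | defective) = 0.1250 / 0.24650 = 0.507.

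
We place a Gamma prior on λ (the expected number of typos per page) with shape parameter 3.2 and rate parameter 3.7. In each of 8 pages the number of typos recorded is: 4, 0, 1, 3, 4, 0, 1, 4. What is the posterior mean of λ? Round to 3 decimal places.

The Poisson likelihood adds the total count to the shape and the number of exposure periods to the rate. Here ∑xᵢ = 17 and n = 8, so shape 3.2→20.2 and rate 3.7→11.7.
Posterior mean = shape/rate = 20.2/11.7 = 1.726.

Posterior mean ≈ 1.726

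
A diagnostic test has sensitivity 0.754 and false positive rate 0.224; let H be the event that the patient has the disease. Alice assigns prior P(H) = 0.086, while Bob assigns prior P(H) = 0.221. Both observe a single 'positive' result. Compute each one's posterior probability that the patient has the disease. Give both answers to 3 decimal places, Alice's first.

P('+'|H) = 0.754, P('+'|¬H) = 0.224.
Alice: numerator 0.754·0.086 = 0.064844; evidence = 0.064844+0.224·0.914 = 0.26958; posterior = 0.241.
Bob: numerator 0.754·0.221 = 0.16663; evidence = 0.16663+0.224·0.779 = 0.34113; posterior = 0.488.

Alice: 0.241; Bob: 0.488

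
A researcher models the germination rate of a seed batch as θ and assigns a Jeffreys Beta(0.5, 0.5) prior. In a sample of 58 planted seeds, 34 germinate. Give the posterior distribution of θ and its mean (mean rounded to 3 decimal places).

Posterior: Beta(34.5, 24.5); mean ≈ 0.585

Observing 34 successes and 24 failures updates Beta(0.5, 0.5) by adding the success and failure counts to the two shape parameters: α = 0.5+34 = 34.5, β = 0.5+24 = 24.5.
E[θ | data] = 34.5/(34.5+24.5) = 0.585.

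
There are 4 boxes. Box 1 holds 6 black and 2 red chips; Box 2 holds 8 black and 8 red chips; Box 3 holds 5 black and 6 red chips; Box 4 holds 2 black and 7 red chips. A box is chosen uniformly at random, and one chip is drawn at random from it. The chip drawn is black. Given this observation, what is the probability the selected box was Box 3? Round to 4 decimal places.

P(black|Box 1) = 0.75; P(black|Box 2) = 0.5; P(black|Box 3) = 0.4545; P(black|Box 4) = 0.2222.
Prior × likelihood for each source: 0.25·0.75=0.1875, 0.25·0.5=0.1250, 0.25·0.4545=0.1136, 0.25·0.2222=0.05556. Summing gives P(black) = 0.48169.
P(Box 3 | black) = 0.1136 / 0.48169 = 0.2359.

Posterior probability ≈ 0.2359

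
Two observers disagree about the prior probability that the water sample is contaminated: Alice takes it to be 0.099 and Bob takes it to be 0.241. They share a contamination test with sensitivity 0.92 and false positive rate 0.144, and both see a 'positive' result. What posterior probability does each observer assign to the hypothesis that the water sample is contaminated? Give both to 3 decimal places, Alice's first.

Alice: 0.412; Bob: 0.670

The likelihood ratio for a 'positive' result is 0.92/0.144 = 6.3889.
Alice: prior odds 0.099/0.901 = 0.10988; posterior odds 0.70200; posterior probability 0.412.
Bob: prior odds 0.241/0.759 = 0.31752; posterior odds 2.0286; posterior probability 0.670.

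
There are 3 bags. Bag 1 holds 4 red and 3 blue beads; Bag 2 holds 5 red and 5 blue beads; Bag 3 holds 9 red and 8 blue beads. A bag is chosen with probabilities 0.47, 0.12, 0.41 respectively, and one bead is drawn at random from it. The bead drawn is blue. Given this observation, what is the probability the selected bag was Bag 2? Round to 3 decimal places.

P(blue|Bag 1) = 0.4286; P(blue|Bag 2) = 0.5; P(blue|Bag 3) = 0.4706.
Prior × likelihood for each source: 0.47·0.4286=0.2014, 0.12·0.5=0.06000, 0.41·0.4706=0.1929. Summing gives P(blue) = 0.45437.
P(Bag 2 | blue) = 0.06000 / 0.45437 = 0.132.

Posterior probability ≈ 0.132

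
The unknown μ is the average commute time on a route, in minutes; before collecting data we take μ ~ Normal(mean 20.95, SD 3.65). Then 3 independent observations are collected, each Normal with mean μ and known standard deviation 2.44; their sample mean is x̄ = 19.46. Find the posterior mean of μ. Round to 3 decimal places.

Posterior mean ≈ 19.653

Prior precision 1/τ₀² = 1/3.65² = 0.0750610; data precision n/σ² = 3/2.44² = 0.503897.
Posterior precision = 0.0750610 + 0.503897 = 0.578958.
Posterior mean = (0.0750610·20.95 + 0.503897·19.46) / 0.578958 = 19.653.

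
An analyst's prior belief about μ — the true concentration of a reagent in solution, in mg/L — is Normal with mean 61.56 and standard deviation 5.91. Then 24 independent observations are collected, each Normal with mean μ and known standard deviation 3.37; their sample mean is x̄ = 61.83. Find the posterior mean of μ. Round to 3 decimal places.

Posterior mean ≈ 61.826

With known σ, the Normal prior is conjugate. Weight on the data is w = (n/σ²)/(n/σ² + 1/τ₀²) = 2.11325/(2.11325+0.0286302) = 0.98663.
Posterior mean = w·x̄ + (1−w)·μ₀ = 0.98663·61.83 + 0.013367·61.56 = 61.826.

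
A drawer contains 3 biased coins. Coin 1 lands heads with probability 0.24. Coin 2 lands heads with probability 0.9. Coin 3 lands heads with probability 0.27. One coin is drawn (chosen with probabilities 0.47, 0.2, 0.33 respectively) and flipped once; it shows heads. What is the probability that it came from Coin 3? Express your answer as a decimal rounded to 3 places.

Tabulate prior·likelihood by source: [1] prior 0.47, lik 0.24, product 0.1128; [2] prior 0.2, lik 0.9, product 0.1800; [3] prior 0.33, lik 0.27, product 0.08910.
Normalizing constant = 0.38190; the posterior for Coin 3 is its product over the sum, 0.08910/0.38190 = 0.233.

Posterior probability ≈ 0.233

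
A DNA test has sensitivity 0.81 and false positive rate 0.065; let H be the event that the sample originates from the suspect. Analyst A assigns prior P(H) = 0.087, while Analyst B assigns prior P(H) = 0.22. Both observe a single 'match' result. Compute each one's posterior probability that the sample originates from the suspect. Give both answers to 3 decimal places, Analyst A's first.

P('+'|H) = 0.81, P('+'|¬H) = 0.065.
Analyst A: numerator 0.81·0.087 = 0.070470; evidence = 0.070470+0.065·0.913 = 0.12982; posterior = 0.543.
Analyst B: numerator 0.81·0.22 = 0.17820; evidence = 0.17820+0.065·0.78 = 0.22890; posterior = 0.779.

Analyst A: 0.543; Analyst B: 0.779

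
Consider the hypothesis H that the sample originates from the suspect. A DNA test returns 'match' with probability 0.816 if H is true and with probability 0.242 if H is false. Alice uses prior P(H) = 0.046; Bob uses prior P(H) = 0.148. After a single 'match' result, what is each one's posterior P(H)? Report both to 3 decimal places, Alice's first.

Alice: 0.140; Bob: 0.369

The likelihood ratio for a 'match' result is 0.816/0.242 = 3.3719.
Alice: prior odds 0.046/0.954 = 0.048218; posterior odds 0.16259; posterior probability 0.140.
Bob: prior odds 0.148/0.852 = 0.17371; posterior odds 0.58573; posterior probability 0.369.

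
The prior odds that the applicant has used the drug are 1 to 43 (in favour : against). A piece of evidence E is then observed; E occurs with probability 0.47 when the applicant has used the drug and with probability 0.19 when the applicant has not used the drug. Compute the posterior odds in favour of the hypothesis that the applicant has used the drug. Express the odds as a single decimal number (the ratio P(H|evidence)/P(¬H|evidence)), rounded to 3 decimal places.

Prior odds = 1/43 = 0.023256.
Likelihood ratio for E = 0.47/0.19 = 2.4737.
Posterior odds = prior odds × LR = 0.057528.

Posterior odds ≈ 0.058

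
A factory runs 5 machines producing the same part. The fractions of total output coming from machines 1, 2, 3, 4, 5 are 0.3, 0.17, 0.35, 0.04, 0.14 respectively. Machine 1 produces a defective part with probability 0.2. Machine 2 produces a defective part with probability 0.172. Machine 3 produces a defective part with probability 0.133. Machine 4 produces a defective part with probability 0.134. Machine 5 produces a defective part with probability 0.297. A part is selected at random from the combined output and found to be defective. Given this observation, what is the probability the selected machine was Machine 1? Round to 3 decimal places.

Tabulate prior·likelihood by source: [1] prior 0.3, lik 0.2, product 0.06000; [2] prior 0.17, lik 0.172, product 0.02924; [3] prior 0.35, lik 0.133, product 0.04655; [4] prior 0.04, lik 0.134, product 0.005360; [5] prior 0.14, lik 0.297, product 0.04158.
Normalizing constant = 0.18273; the posterior for Machine 1 is its product over the sum, 0.06000/0.18273 = 0.328.

Posterior probability ≈ 0.328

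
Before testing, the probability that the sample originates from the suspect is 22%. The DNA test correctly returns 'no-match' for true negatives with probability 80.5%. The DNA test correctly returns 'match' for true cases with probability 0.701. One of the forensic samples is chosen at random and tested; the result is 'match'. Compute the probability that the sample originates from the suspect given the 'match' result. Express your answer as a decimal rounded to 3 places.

P(H | E) ≈ 0.503

Let H be the event that the sample originates from the suspect. P(H) = 0.22, so P(¬H) = 0.78. With E the 'match' result, P(E|H) = 0.701 and P(E|¬H) = 0.195.
P(E) = 0.701·0.22 + 0.195·0.78 = 0.15422 + 0.15210 = 0.30632.
By Bayes' theorem, P(H|E) = 0.15422 / 0.30632 = 0.503.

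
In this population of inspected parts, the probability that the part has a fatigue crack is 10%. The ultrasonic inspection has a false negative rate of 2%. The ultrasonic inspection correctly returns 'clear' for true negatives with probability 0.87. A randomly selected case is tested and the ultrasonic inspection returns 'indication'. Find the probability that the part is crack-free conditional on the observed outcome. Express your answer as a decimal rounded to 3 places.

P(¬H | E) ≈ 0.544

Let H be the event that the part has a fatigue crack. P(H) = 0.1, so P(¬H) = 0.9. With E the 'indication' result, P(E|H) = 0.98 and P(E|¬H) = 0.13.
P(E) = 0.98·0.1 + 0.13·0.9 = 0.098000 + 0.11700 = 0.21500.
By Bayes' theorem, P(H|E) = 0.098000 / 0.21500 = 0.456. Hence P(¬H|E) = 1 − 0.456 = 0.544.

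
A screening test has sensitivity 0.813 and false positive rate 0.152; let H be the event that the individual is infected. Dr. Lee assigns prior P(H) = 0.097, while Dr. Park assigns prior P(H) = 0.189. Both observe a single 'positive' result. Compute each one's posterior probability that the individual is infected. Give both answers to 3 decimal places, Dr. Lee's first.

The likelihood ratio for a 'positive' result is 0.813/0.152 = 5.3487.
Dr. Lee: prior odds 0.097/0.903 = 0.10742; posterior odds 0.57455; posterior probability 0.365.
Dr. Park: prior odds 0.189/0.811 = 0.23305; posterior odds 1.2465; posterior probability 0.555.

Dr. Lee: 0.365; Dr. Park: 0.555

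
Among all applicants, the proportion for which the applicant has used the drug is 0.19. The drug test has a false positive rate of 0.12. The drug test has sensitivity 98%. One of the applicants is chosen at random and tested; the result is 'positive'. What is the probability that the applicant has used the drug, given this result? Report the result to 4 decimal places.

P(H | E) ≈ 0.6570

Let H be the event that the applicant has used the drug. P(H) = 0.19, so P(¬H) = 0.81. With E the 'positive' result, P(E|H) = 0.98 and P(E|¬H) = 0.12.
P(E) = 0.98·0.19 + 0.12·0.81 = 0.18620 + 0.097200 = 0.28340.
By Bayes' theorem, P(H|E) = 0.18620 / 0.28340 = 0.6570.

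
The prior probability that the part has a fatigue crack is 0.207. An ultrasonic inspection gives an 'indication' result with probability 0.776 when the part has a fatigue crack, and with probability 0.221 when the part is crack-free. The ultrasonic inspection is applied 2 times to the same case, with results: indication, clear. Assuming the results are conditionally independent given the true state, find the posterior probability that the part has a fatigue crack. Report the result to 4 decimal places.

Let H be the event that the part has a fatigue crack; start with P(H) = 0.207. P('indication'|H) = 0.776, P('indication'|¬H) = 0.221.
Update on result 1 ('indication'): P(H) ← 0.776·0.2070 / (0.776·0.2070 + 0.221·0.7930) = 0.16063/0.33588 = 0.4782.
Update on result 2 ('clear'): P(H) ← 0.224·0.4782 / (0.224·0.4782 + 0.779·0.5218) = 0.10712/0.51358 = 0.2086.

Posterior P(H) ≈ 0.2086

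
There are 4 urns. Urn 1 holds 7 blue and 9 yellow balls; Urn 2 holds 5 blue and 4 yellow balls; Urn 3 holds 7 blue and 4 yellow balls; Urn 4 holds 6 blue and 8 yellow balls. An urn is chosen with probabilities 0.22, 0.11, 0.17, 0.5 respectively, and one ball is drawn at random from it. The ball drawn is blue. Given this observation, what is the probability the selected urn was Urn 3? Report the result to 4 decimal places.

Posterior probability ≈ 0.2255

Tabulate prior·likelihood by source: [1] prior 0.22, lik 0.4375, product 0.09625; [2] prior 0.11, lik 0.5556, product 0.06111; [3] prior 0.17, lik 0.6364, product 0.1082; [4] prior 0.5, lik 0.4286, product 0.2143.
Normalizing constant = 0.47983; the posterior for Urn 3 is its product over the sum, 0.1082/0.47983 = 0.2255.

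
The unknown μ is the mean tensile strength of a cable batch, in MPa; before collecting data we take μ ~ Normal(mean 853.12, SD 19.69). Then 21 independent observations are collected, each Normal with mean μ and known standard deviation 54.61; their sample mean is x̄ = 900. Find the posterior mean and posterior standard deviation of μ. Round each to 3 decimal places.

Posterior mean ≈ 887.432; posterior SD ≈ 10.195

Prior precision 1/τ₀² = 1/19.69² = 0.00257934; data precision n/σ² = 21/54.61² = 0.00704166.
Posterior precision = 0.00257934 + 0.00704166 = 0.00962100, giving posterior SD = 1/√0.00962100 = 10.195.
Posterior mean = (0.00257934·853.12 + 0.00704166·900) / 0.00962100 = 887.432.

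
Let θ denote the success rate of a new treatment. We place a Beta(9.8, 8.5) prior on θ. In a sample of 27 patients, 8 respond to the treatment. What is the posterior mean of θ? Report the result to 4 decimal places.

Observing 8 successes and 19 failures updates Beta(9.8, 8.5) by adding the success and failure counts to the two shape parameters: α = 9.8+8 = 17.8, β = 8.5+19 = 27.5.
Posterior mean = α/(α+β) = 17.8/45.3 = 0.3929.

Posterior mean ≈ 0.3929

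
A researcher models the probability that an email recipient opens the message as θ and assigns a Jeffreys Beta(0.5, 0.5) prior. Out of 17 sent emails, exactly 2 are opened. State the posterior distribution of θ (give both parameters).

Observing 2 successes and 15 failures updates Beta(0.5, 0.5) by adding the success and failure counts to the two shape parameters: α = 0.5+2 = 2.5, β = 0.5+15 = 15.5.

Posterior: Beta(2.5, 15.5)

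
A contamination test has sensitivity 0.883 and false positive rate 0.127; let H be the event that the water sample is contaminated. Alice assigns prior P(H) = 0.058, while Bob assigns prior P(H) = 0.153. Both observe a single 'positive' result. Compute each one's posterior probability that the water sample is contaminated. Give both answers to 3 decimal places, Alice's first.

Alice: 0.300; Bob: 0.557

P('+'|H) = 0.883, P('+'|¬H) = 0.127.
Alice: numerator 0.883·0.058 = 0.051214; evidence = 0.051214+0.127·0.942 = 0.17085; posterior = 0.300.
Bob: numerator 0.883·0.153 = 0.13510; evidence = 0.13510+0.127·0.847 = 0.24267; posterior = 0.557.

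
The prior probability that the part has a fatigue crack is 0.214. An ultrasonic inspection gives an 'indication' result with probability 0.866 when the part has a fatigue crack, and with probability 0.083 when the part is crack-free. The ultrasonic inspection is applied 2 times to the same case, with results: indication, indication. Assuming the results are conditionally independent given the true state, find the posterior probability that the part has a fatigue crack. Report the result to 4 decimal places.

Posterior P(H) ≈ 0.9674

With H the event that the part has a fatigue crack, the joint likelihood of the observed sequence is P(data|H) = 0.866·0.866 = 0.74996 and P(data|¬H) = 0.083·0.083 = 0.0068890.
Bayes: P(H|data) = 0.214·0.74996 / (0.214·0.74996 + 0.786·0.0068890) = 0.16049/0.16591 = 0.9674.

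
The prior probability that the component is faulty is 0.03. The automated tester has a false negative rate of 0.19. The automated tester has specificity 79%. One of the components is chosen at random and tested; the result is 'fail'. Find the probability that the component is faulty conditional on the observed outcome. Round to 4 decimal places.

P(H | E) ≈ 0.1066

Let H be the event that the component is faulty. P(H) = 0.03, so P(¬H) = 0.97. With E the 'fail' result, P(E|H) = 0.81 and P(E|¬H) = 0.21.
P(E) = 0.81·0.03 + 0.21·0.97 = 0.024300 + 0.20370 = 0.22800.
By Bayes' theorem, P(H|E) = 0.024300 / 0.22800 = 0.1066.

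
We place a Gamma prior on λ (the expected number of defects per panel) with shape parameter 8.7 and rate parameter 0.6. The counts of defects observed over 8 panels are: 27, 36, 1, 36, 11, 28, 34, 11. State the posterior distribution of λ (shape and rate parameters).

Total count ∑xᵢ = 184 over n = 8 panels.
Gamma is conjugate to the Poisson likelihood: posterior is Gamma(shape = 8.7+184 = 192.7, rate = 0.6+8 = 8.6).

Posterior: Gamma(shape=192.7, rate=8.6)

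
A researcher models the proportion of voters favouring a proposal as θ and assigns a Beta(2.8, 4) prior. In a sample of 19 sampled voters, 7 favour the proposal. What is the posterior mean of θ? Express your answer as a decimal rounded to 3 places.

Observing 7 successes and 12 failures updates Beta(2.8, 4) by adding the success and failure counts to the two shape parameters: α = 2.8+7 = 9.8, β = 4+12 = 16.
E[θ | data] = 9.8/(9.8+16) = 0.380.

Posterior mean ≈ 0.380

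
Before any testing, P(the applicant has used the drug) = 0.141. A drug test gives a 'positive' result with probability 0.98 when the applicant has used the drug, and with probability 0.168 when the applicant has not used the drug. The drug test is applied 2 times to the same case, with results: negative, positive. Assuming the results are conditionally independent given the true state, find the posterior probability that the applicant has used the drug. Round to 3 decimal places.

With H the event that the applicant has used the drug, the joint likelihood of the observed sequence is P(data|H) = 0.02·0.98 = 0.019600 and P(data|¬H) = 0.832·0.168 = 0.13978.
Bayes: P(H|data) = 0.141·0.019600 / (0.141·0.019600 + 0.859·0.13978) = 0.0027636/0.12283 = 0.0225.

Posterior P(H) ≈ 0.022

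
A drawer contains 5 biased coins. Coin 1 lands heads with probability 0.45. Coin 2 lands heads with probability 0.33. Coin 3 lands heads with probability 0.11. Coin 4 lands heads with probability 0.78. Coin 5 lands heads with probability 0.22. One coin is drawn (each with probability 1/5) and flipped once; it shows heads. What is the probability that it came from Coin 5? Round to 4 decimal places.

P(heads|C1) = 0.45; P(heads|C2) = 0.33; P(heads|C3) = 0.11; P(heads|C4) = 0.78; P(heads|C5) = 0.22.
Prior × likelihood for each source: 0.2·0.45=0.09000, 0.2·0.33=0.06600, 0.2·0.11=0.02200, 0.2·0.78=0.1560, 0.2·0.22=0.04400. Summing gives P(heads) = 0.37800.
P(Coin 5 | heads) = 0.04400 / 0.37800 = 0.1164.

Posterior probability ≈ 0.1164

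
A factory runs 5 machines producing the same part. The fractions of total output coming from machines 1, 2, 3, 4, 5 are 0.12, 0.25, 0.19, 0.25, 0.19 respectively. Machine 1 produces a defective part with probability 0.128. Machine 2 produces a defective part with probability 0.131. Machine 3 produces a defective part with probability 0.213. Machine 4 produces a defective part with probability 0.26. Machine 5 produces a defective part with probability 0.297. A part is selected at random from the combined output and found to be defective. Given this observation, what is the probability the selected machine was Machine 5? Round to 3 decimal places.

Posterior probability ≈ 0.269

P(defective|M1) = 0.128; P(defective|M2) = 0.131; P(defective|M3) = 0.213; P(defective|M4) = 0.26; P(defective|M5) = 0.297.
Prior × likelihood for each source: 0.12·0.128=0.01536, 0.25·0.131=0.03275, 0.19·0.213=0.04047, 0.25·0.26=0.06500, 0.19·0.297=0.05643. Summing gives P(defective) = 0.21001.
P(Machine 5 | defective) = 0.05643 / 0.21001 = 0.269.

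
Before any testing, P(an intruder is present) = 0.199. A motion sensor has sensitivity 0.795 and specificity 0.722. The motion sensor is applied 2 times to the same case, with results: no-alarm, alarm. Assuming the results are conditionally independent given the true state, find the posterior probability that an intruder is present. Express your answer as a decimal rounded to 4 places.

With H the event that an intruder is present, the joint likelihood of the observed sequence is P(data|H) = 0.205·0.795 = 0.16298 and P(data|¬H) = 0.722·0.278 = 0.20072.
Bayes: P(H|data) = 0.199·0.16298 / (0.199·0.16298 + 0.801·0.20072) = 0.032432/0.19321 = 0.1679.

Posterior P(H) ≈ 0.1679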